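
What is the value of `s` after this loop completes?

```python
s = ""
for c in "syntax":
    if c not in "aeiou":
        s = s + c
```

Remove vowels from 'syntax'
`s` takes the values: "" → "s" → "sy" → "syn" → "synt" → "syntx"

Answer: "syntx"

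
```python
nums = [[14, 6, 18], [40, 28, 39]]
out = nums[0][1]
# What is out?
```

Trace:
`nums = [[14, 6, 18], [40, 28, 39]]` → nums = [[14, 6, 18], [40, 28, 39]]
`out = nums[0][1]` → out = 6
So out = 6

Answer: 6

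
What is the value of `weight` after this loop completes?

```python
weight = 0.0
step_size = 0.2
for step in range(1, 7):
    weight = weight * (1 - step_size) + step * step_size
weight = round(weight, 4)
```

Moving average with lr=0.2
`weight` takes the values: 0.0 → 0.2 → 0.56 → 1.048 → 1.6384 → 2.31072 → 3.048576 → 3.0486

Answer: 3.0486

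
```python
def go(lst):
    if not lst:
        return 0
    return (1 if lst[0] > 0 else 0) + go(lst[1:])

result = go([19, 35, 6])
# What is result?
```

Count of positive elements in [19, 35, 6] = 3

Answer: 3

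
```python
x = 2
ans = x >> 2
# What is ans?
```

Trace:
`x = 2` → x = 2
`ans = x >> 2` → ans = 0
So ans = 0

Answer: 0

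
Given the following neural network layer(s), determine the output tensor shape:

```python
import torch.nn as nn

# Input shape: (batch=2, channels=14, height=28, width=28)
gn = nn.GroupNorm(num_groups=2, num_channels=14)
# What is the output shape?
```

Input: (2, 14, 28, 28) -> Output: (2, 14, 28, 28)

Answer: (2, 14, 28, 28)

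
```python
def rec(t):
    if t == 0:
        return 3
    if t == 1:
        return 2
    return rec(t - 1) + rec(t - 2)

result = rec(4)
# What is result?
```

Build up from base cases: rec(0)=3, rec(1)=2, rec(2)=5, rec(3)=7, rec(4)=12

Answer: 12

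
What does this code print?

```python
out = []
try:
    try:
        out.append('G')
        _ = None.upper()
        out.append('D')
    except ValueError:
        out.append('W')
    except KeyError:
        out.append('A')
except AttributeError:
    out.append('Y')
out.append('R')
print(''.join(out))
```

Execution trace: 'G' (try body) → 'Y' (outer except AttributeError) → 'R' (after the try/except). Output: GYR

Answer: GYR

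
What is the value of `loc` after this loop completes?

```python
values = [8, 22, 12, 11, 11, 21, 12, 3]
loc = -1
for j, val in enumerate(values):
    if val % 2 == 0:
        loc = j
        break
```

First even number index in [8, 22, 12, 11, 11, 21, 12, 3]
`loc` takes the values: -1 → 0

Answer: 0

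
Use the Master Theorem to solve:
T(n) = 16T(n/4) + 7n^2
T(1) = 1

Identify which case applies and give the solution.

a=16, b=4, f(n)=7n^2. log_4(16) = 2. Since c=2 = 2, Case 2 applies: T(n) = Θ(n^log_b(a) · log n) = O(n^2 log n).

Answer: O(n^2 log n) - Case 2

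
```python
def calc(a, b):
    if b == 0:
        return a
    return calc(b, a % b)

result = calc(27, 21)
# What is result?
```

calc(27, 21) -> calc(21, 6) -> calc(6, 3) -> calc(3, 0) -> 3

Answer: 3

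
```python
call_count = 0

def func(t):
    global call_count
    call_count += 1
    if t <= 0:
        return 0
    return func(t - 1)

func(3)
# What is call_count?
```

Linear recursion stepping by 1: 4 calls from t=3 down to ≤0.

Answer: 4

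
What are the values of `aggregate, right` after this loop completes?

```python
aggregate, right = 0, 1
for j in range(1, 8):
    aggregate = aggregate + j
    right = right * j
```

Sum and factorial of 1 to 7
`aggregate, right` takes the values: (0, 1) → (1, 1) → (3, 1) → (3, 2) → (6, 2) → (6, 6) → (10, 6) → (10, 24) → (15, 24) → (15, 120) → (21, 120) → (21, 720) → (28, 720) → (28, 5040)

Answer: 28, 5040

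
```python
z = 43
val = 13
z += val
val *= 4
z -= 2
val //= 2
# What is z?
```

Trace:
`z = 43` → z = 43
`val = 13` → val = 13
`z += val` → z = 56
`val *= 4` → val = 52
`z -= 2` → z = 54
`val //= 2` → val = 26
So z = 54

Answer: 54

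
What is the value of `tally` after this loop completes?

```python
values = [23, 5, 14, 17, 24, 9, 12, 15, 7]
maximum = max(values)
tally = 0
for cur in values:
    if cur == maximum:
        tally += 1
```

Count of max value 24 in [23, 5, 14, 17, 24, 9, 12, 15, 7]
`tally` takes the values: 0 → 1

Answer: 1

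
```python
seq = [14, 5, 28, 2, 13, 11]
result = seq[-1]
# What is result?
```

Trace:
`seq = [14, 5, 28, 2, 13, 11]` → seq = [14, 5, 28, 2, 13, 11]
`result = seq[-1]` → result = 11
So result = 11

Answer: 11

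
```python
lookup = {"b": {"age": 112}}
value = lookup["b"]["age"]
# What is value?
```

Trace:
`lookup = {"b": {"age": 112}}` → lookup = {'b': {'age': 112}}
`value = lookup["b"]["age"]` → value = 112
So value = 112

Answer: 112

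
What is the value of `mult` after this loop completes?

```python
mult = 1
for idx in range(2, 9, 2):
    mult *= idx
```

Product of even numbers 2 to 8
`mult` takes the values: 1 → 2 → 8 → 48 → 384

Answer: 384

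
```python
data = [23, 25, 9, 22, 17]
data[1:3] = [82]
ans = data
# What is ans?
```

Trace:
`data = [23, 25, 9, 22, 17]` → data = [23, 25, 9, 22, 17]
`data[1:3] = [82]` → data = [23, 82, 22, 17]
`ans = data` → ans = [23, 82, 22, 17]
So ans = [23, 82, 22, 17]

Answer: [23, 82, 22, 17]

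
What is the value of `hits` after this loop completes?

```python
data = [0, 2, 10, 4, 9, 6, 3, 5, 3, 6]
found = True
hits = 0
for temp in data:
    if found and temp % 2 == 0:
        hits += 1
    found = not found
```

Count even values at even positions
`hits` takes the values: 0 → 1 → 2

Answer: 2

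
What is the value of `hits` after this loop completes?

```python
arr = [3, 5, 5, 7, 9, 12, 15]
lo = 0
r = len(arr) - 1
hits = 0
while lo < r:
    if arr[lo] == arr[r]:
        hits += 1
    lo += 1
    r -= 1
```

Count matching pairs from ends
`hits` takes the values: 0

Answer: 0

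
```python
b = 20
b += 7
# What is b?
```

Trace:
`b = 20` → b = 20
`b += 7` → b = 27
So b = 27

Answer: 27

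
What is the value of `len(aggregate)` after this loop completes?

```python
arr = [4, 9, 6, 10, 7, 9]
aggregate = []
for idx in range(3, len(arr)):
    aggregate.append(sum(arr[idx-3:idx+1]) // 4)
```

Number of 4-element averages
`aggregate` takes the values: [] → [7] → [7, 8] → [7, 8, 8]
So `len(aggregate)` = 3

Answer: 3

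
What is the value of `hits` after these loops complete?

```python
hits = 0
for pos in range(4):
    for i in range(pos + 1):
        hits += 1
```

Triangle: 1 + 2 + ... + 4
`hits` takes the values: 0 → 1 → 2 → 3 → 4 → 5 → 6 → 7 → 8 → 9 → 10

Answer: 10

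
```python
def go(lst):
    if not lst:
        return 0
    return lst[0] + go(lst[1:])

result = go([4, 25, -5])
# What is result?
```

4 + 25 + (-5) + 0 = 24

Answer: 24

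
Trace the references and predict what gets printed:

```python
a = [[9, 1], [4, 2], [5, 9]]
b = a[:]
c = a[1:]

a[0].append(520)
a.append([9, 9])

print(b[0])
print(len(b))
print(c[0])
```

Key concept: slice with nested mutation.
Step by step:
`a = [[9, 1], [4, 2], [5, 9]]` → a = [[9, 1], [4, 2], [5, 9]]
`b = a[:]` → b = [[9, 1], [4, 2], [5, 9]]
`c = a[1:]` → c = [[4, 2], [5, 9]]
`a[0].append(520)` → a = [[9, 1, 520], [4, 2], [5, 9]]; b = [[9, 1, 520], [4, 2], [5, 9]]
`a.append([9, 9])` → a = [[9, 1, 520], [4, 2], [5, 9], [9, 9]]
`print(b[0])` → prints [9, 1, 520]
`print(len(b))` → prints 3
`print(c[0])` → prints [4, 2]

Answer:
[9, 1, 520]
3
[4, 2]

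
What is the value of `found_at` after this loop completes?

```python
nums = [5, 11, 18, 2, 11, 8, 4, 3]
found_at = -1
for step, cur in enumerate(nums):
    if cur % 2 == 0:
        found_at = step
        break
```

First even number index in [5, 11, 18, 2, 11, 8, 4, 3]
`found_at` takes the values: -1 → 2

Answer: 2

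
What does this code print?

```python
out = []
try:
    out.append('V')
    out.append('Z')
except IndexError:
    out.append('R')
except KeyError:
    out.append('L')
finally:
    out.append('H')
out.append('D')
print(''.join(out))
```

Execution trace: 'V' (try body) → 'Z' (try body, no exception) → 'H' (finally) → 'D' (after the try/except). Output: VZHD

Answer: VZHD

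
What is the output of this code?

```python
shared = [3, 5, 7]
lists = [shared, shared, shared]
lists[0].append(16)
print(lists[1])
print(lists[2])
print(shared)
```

Key concept: list of same reference.
Step by step:
`shared = [3, 5, 7]` → shared = [3, 5, 7]
`lists = [shared, shared, shared]` → lists = [[3, 5, 7], [3, 5, 7], [3, 5, 7]]
`lists[0].append(16)` → shared = [3, 5, 7, 16]; lists = [[3, 5, 7, 16], [3, 5, 7, 16], [3, 5, 7, 16]]
`print(lists[1])` → prints [3, 5, 7, 16]
`print(lists[2])` → prints [3, 5, 7, 16]
`print(shared)` → prints [3, 5, 7, 16]

Answer:
[3, 5, 7, 16]
[3, 5, 7, 16]
[3, 5, 7, 16]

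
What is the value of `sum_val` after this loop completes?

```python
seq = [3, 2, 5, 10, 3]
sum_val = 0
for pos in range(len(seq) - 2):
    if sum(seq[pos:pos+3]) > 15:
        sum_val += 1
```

Count windows with sum > 15
`sum_val` takes the values: 0 → 1 → 2

Answer: 2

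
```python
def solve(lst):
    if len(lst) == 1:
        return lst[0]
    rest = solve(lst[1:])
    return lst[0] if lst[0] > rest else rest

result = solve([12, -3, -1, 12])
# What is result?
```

Recursive max over [12, -3, -1, 12] = 12

Answer: 12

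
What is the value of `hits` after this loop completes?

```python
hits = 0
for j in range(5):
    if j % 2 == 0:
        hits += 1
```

Count numbers divisible by 2 in range(5)
`hits` takes the values: 0 → 1 → 2 → 3

Answer: 3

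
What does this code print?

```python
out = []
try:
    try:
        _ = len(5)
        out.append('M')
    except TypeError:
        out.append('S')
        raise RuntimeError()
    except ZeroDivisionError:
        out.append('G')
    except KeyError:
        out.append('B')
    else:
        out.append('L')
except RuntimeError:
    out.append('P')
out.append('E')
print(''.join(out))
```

Execution trace: 'S' (inner except TypeError) → 'P' (outer except RuntimeError) → 'E' (after the try/except). Output: SPE

Answer: SPE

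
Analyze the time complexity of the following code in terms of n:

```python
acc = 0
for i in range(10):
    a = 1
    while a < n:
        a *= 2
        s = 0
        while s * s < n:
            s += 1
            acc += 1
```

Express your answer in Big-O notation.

Each loop level contributes: 1 × log n × √n. Multiplying the contributions gives O(√n log n).

Answer: O(√n log n)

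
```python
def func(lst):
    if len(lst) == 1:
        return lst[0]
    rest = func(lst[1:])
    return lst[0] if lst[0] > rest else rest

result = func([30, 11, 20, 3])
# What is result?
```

Recursive max over [30, 11, 20, 3] = 30

Answer: 30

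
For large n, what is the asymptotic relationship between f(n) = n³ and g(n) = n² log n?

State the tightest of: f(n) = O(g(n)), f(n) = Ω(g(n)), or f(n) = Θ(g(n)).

n³ vs n² log n: f(n) = Ω(g(n)) but not O(g(n)) — n³ grows strictly faster than n² log n.

Answer: f(n) = Ω(g(n)) but not O(g(n)) — n³ grows strictly faster than n² log n.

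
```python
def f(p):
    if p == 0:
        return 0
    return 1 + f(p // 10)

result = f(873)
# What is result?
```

Count of digits of 873: 3

Answer: 3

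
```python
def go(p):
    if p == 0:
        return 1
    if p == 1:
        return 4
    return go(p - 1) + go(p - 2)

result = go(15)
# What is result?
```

Build up from base cases: go(0)=1, go(1)=4, go(2)=5, go(3)=9, go(4)=14, go(5)=23, go(6)=37, ..., go(15)=2817

Answer: 2817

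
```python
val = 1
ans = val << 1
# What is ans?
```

Trace:
`val = 1` → val = 1
`ans = val << 1` → ans = 2
So ans = 2

Answer: 2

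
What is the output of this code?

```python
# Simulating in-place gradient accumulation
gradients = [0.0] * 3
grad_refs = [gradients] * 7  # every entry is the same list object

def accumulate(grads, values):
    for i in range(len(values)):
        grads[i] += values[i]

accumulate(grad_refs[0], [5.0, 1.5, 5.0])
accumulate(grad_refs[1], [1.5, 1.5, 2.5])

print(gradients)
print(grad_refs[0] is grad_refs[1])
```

Key concept: gradient accumulation aliasing.
Step by step:
`gradients = [0.0] * 3` → gradients = [0.0, 0.0, 0.0]
`grad_refs = [gradients] * 7` → grad_refs = [[0.0, 0.0, 0.0], [0.0, 0.0, 0.0], [0.0, 0.0, 0.0], [0.0, 0.0, 0.0], [0.0, 0.0, 0.0], [0.0, 0.0, 0.0], [0.0, 0.0, 0.0]]
`accumulate(grad_refs[0], [5.0, 1.5, 5.0])` → gradients = [5.0, 1.5, 5.0]; grad_refs = [[5.0, 1.5, 5.0], [5.0, 1.5, 5.0], [5.0, 1.5, 5.0], [5.0, 1.5, 5.0], [5.0, 1.5, 5.0], [5.0, 1.5, 5.0], [5.0, 1.5, 5.0]]
`accumulate(grad_refs[1], [1.5, 1.5, 2.5])` → gradients = [6.5, 3.0, 7.5]; grad_refs = [[6.5, 3.0, 7.5], [6.5, 3.0, 7.5], [6.5, 3.0, 7.5], [6.5, 3.0, 7.5], [6.5, 3.0, 7.5], [6.5, 3.0, 7.5], [6.5, 3.0, 7.5]]
`print(gradients)` → prints [6.5, 3.0, 7.5]
`print(grad_refs[0] is grad_refs[1])` → prints True

Answer:
[6.5, 3.0, 7.5]
True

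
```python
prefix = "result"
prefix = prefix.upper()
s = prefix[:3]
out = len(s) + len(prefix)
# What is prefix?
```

Trace:
`prefix = "result"` → prefix = 'result'
`prefix = prefix.upper()` → prefix = 'RESULT'
`s = prefix[:3]` → s = 'RES'
`out = len(s) + len(prefix)` → out = 9
So prefix = 'RESULT'

Answer: 'RESULT'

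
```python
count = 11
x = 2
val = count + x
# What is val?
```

Trace:
`count = 11` → count = 11
`x = 2` → x = 2
`val = count + x` → val = 13
So val = 13

Answer: 13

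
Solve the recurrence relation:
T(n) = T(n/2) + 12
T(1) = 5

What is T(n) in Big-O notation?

Each step divides n by 2 and adds 12. After log_2(n) steps we reach T(1)=5. So T(n) = 12·log_2(n) + 5 = O(log n).

Answer: O(log n)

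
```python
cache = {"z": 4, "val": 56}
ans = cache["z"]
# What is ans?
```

Trace:
`cache = {"z": 4, "val": 56}` → cache = {'z': 4, 'val': 56}
`ans = cache["z"]` → ans = 4
So ans = 4

Answer: 4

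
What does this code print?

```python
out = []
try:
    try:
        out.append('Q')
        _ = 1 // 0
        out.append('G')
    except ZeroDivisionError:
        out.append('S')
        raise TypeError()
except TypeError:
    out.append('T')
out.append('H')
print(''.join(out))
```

Execution trace: 'Q' (try body) → 'S' (except ZeroDivisionError) → 'T' (outer except TypeError) → 'H' (after the try/except). Output: QSTH

Answer: QSTH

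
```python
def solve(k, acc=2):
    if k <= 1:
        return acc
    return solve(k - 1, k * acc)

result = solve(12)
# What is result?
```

Accumulator trace (n, acc): (12, 2) -> (11, 24) -> (10, 264) -> (9, 2640) -> (8, 23760) -> (7, 190080) -> (6, 1330560) -> (5, 7983360) -> (4, 39916800) -> (3, 159667200) -> (2, 479001600) -> (1, 958003200) -> return 958003200

Answer: 958003200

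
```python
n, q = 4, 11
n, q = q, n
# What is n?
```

Trace:
`n, q = 4, 11` → n = 4; q = 11
`n, q = q, n` → n = 11; q = 4
So n = 11

Answer: 11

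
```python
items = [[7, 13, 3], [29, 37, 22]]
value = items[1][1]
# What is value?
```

Trace:
`items = [[7, 13, 3], [29, 37, 22]]` → items = [[7, 13, 3], [29, 37, 22]]
`value = items[1][1]` → value = 37
So value = 37

Answer: 37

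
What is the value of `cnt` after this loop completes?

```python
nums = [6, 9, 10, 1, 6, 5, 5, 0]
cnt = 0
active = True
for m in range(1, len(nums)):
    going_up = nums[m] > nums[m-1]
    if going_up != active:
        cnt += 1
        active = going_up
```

Count direction changes in [6, 9, 10, 1, 6, 5, 5, 0]
`cnt` takes the values: 0 → 1 → 2 → 3

Answer: 3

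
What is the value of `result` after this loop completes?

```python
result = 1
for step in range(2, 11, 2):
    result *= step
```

Product of even numbers 2 to 10
`result` takes the values: 1 → 2 → 8 → 48 → 384 → 3840

Answer: 3840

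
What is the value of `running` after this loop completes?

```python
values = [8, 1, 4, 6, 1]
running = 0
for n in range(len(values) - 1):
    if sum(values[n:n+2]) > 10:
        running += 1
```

Count windows with sum > 10
`running` takes the values: 0

Answer: 0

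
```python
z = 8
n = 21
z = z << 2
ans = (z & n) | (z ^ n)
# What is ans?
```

Trace:
`z = 8` → z = 8
`n = 21` → n = 21
`z = z << 2` → z = 32
`ans = (z & n) | (z ^ n)` → ans = 53
So ans = 53

Answer: 53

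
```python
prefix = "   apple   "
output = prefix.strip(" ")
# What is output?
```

Trace:
`prefix = "   apple   "` → prefix = '   apple   '
`output = prefix.strip(" ")` → output = 'apple'
So output = 'apple'

Answer: 'apple'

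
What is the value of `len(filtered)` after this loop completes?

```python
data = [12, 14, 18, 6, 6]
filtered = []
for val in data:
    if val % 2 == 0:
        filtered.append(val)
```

Count even numbers in [12, 14, 18, 6, 6]
`filtered` takes the values: [] → [12] → [12, 14] → [12, 14, 18] → [12, 14, 18, 6] → [12, 14, 18, 6, 6]
So `len(filtered)` = 5

Answer: 5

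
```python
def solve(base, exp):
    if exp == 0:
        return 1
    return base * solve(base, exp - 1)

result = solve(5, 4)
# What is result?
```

solve(5, 4) = 5 * 5 * 5 * 5 = 625

Answer: 625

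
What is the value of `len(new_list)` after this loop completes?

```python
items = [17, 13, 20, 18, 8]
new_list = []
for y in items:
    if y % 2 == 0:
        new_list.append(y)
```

Count even numbers in [17, 13, 20, 18, 8]
`new_list` takes the values: [] → [20] → [20, 18] → [20, 18, 8]
So `len(new_list)` = 3

Answer: 3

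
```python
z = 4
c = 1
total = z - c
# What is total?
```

Trace:
`z = 4` → z = 4
`c = 1` → c = 1
`total = z - c` → total = 3
So total = 3

Answer: 3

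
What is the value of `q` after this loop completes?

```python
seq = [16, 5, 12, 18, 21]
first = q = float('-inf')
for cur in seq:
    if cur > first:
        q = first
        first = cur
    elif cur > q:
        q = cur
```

Second largest (with repeats) in [16, 5, 12, 18, 21]
`q` takes the values: -inf → 5 → 12 → 16 → 18

Answer: 18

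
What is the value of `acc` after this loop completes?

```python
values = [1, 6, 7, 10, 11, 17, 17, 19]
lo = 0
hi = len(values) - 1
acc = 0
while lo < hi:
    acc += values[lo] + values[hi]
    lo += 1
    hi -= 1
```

Sum of pairs from ends
`acc` takes the values: 0 → 20 → 43 → 67 → 88

Answer: 88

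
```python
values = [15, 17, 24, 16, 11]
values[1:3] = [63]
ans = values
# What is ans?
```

Trace:
`values = [15, 17, 24, 16, 11]` → values = [15, 17, 24, 16, 11]
`values[1:3] = [63]` → values = [15, 63, 16, 11]
`ans = values` → ans = [15, 63, 16, 11]
So ans = [15, 63, 16, 11]

Answer: [15, 63, 16, 11]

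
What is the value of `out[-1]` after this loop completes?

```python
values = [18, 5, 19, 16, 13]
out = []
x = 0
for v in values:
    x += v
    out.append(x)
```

Cumulative sum ends at 71
`out` takes the values: [] → [18] → [18, 23] → [18, 23, 42] → [18, 23, 42, 58] → [18, 23, 42, 58, 71]
So `out[-1]` = 71

Answer: 71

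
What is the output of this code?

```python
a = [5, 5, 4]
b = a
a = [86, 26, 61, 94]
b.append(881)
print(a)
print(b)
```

Key concept: rebinding vs mutation: a is rebound to a new list, b still points at the original.
Step by step:
`a = [5, 5, 4]` → a = [5, 5, 4]
`b = a` → b = [5, 5, 4] (same object as a)
`a = [86, 26, 61, 94]` → a = [86, 26, 61, 94]
`b.append(881)` → b = [5, 5, 4, 881]
`print(a)` → prints [86, 26, 61, 94]
`print(b)` → prints [5, 5, 4, 881]

Answer:
[86, 26, 61, 94]
[5, 5, 4, 881]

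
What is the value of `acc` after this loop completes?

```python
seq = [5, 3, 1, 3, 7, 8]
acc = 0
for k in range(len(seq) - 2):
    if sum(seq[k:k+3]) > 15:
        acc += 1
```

Count windows with sum > 15
`acc` takes the values: 0 → 1

Answer: 1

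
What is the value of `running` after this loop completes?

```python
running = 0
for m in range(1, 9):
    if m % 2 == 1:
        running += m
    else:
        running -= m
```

Add odd, subtract even
`running` takes the values: 0 → 1 → -1 → 2 → -2 → 3 → -3 → 4 → -4

Answer: -4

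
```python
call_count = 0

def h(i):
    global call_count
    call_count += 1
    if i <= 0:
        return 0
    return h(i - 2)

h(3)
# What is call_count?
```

Linear recursion stepping by 2: 3 calls from i=3 down to ≤0.

Answer: 3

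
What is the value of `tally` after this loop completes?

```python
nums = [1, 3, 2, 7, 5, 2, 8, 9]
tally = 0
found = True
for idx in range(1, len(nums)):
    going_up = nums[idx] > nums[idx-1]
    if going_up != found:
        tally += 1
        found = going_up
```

Count direction changes in [1, 3, 2, 7, 5, 2, 8, 9]
`tally` takes the values: 0 → 1 → 2 → 3 → 4

Answer: 4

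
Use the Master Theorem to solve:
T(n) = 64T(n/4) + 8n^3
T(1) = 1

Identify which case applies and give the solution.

a=64, b=4, f(n)=8n^3. log_4(64) = 3. Since c=3 = 3, Case 2 applies: T(n) = Θ(n^log_b(a) · log n) = O(n^3 log n).

Answer: O(n^3 log n) - Case 2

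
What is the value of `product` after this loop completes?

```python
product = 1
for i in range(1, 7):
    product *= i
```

6! = 720
`product` takes the values: 1 → 2 → 6 → 24 → 120 → 720

Answer: 720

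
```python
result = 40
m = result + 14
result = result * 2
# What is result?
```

Trace:
`result = 40` → result = 40
`m = result + 14` → m = 54
`result = result * 2` → result = 80
So result = 80

Answer: 80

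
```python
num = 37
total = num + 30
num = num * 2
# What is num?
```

Trace:
`num = 37` → num = 37
`total = num + 30` → total = 67
`num = num * 2` → num = 74
So num = 74

Answer: 74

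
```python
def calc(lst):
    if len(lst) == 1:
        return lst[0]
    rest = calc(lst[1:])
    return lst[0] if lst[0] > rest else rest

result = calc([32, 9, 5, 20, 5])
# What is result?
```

Recursive max over [32, 9, 5, 20, 5] = 32

Answer: 32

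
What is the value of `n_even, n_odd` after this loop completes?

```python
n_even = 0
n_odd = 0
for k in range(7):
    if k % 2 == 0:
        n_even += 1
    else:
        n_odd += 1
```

Count evens and odds in range(7)
`n_even, n_odd` takes the values: (0, 0) → (1, 0) → (1, 1) → (2, 1) → (2, 2) → (3, 2) → (3, 3) → (4, 3)

Answer: 4, 3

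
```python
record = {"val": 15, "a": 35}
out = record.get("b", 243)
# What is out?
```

Trace:
`record = {"val": 15, "a": 35}` → record = {'val': 15, 'a': 35}
`out = record.get("b", 243)` → out = 243
So out = 243

Answer: 243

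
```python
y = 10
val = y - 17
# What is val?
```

Trace:
`y = 10` → y = 10
`val = y - 17` → val = -7
So val = -7

Answer: -7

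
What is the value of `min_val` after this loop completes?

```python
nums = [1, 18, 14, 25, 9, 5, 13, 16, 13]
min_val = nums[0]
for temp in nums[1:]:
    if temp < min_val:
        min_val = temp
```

Minimum of [1, 18, 14, 25, 9, 5, 13, 16, 13]
`min_val` takes the values: 1

Answer: 1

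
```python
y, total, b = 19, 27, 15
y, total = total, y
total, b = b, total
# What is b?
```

Trace:
`y, total, b = 19, 27, 15` → y = 19; total = 27; b = 15
`y, total = total, y` → y = 27; total = 19
`total, b = b, total` → total = 15; b = 19
So b = 19

Answer: 19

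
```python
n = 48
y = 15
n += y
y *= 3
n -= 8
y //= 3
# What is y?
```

Trace:
`n = 48` → n = 48
`y = 15` → y = 15
`n += y` → n = 63
`y *= 3` → y = 45
`n -= 8` → n = 55
`y //= 3` → y = 15
So y = 15

Answer: 15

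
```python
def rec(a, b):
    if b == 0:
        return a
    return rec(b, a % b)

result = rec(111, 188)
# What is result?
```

rec(111, 188) -> rec(188, 111) -> rec(111, 77) -> rec(77, 34) -> rec(34, 9) -> rec(9, 7) -> rec(7, 2) -> rec(2, 1) -> rec(1, 0) -> 1

Answer: 1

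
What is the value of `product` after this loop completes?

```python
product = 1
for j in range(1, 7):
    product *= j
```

6! = 720
`product` takes the values: 1 → 2 → 6 → 24 → 120 → 720

Answer: 720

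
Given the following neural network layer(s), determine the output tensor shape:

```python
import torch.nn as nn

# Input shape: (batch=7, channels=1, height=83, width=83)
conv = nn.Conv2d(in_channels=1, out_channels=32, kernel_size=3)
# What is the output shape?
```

Input: (7, 1, 83, 83) -> Output: (7, 32, 81, 81)

Answer: (7, 32, 81, 81)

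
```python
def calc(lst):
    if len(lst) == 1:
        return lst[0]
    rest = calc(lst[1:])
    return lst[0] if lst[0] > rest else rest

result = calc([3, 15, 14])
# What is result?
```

Recursive max over [3, 15, 14] = 15

Answer: 15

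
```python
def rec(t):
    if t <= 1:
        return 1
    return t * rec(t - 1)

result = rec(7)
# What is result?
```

rec(7) = 7 * 6 * 5 * 4 * 3 * 2 * 1 = 5040

Answer: 5040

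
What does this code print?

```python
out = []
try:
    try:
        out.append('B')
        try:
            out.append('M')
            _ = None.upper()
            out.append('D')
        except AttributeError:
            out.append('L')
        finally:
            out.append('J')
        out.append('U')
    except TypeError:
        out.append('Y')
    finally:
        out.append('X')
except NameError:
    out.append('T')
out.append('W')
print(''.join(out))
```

Execution trace: 'B' (try body) → 'M' (inner try body) → 'L' (inner except AttributeError) → 'J' (inner finally) → 'U' (try body, no exception) → 'X' (finally) → 'W' (after the try/except). Output: BMLJUXW

Answer: BMLJUXW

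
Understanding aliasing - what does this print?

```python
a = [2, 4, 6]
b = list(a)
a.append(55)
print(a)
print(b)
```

Key concept: list() constructor creates copy.
Step by step:
`a = [2, 4, 6]` → a = [2, 4, 6]
`b = list(a)` → b = [2, 4, 6]
`a.append(55)` → a = [2, 4, 6, 55]
`print(a)` → prints [2, 4, 6, 55]
`print(b)` → prints [2, 4, 6]

Answer:
[2, 4, 6, 55]
[2, 4, 6]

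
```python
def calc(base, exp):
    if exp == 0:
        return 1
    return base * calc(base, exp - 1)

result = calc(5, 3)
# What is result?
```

calc(5, 3) = 5 * 5 * 5 = 125

Answer: 125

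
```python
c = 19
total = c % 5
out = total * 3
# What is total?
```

Trace:
`c = 19` → c = 19
`total = c % 5` → total = 4
`out = total * 3` → out = 12
So total = 4

Answer: 4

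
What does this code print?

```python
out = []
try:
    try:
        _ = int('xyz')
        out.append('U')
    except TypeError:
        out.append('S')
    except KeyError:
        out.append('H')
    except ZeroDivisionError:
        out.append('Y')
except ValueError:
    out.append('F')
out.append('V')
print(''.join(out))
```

Execution trace: 'F' (outer except ValueError) → 'V' (after the try/except). Output: FV

Answer: FV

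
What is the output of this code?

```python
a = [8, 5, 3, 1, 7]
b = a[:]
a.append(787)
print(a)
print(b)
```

Key concept: slice [:] creates copy.
Step by step:
`a = [8, 5, 3, 1, 7]` → a = [8, 5, 3, 1, 7]
`b = a[:]` → b = [8, 5, 3, 1, 7]
`a.append(787)` → a = [8, 5, 3, 1, 7, 787]
`print(a)` → prints [8, 5, 3, 1, 7, 787]
`print(b)` → prints [8, 5, 3, 1, 7]

Answer:
[8, 5, 3, 1, 7, 787]
[8, 5, 3, 1, 7]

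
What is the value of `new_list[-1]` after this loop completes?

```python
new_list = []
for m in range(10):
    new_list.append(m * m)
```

Last element of squares 0 to 9
`new_list` takes the values: [] → [0] → [0, 1] → [0, 1, 4] → [0, 1, 4, 9] → [0, 1, 4, 9, 16] → [0, 1, 4, 9, 16, 25] → [0, 1, 4, 9, 16, 25, 36] → [0, 1, 4, 9, 16, 25, 36, 49] → [0, 1, 4, 9, 16, 25, 36, 49, 64] → [0, 1, 4, 9, 16, 25, 36, 49, 64, 81]
So `new_list[-1]` = 81

Answer: 81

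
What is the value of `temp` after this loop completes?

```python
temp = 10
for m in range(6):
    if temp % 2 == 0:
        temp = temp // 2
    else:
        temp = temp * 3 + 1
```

Collatz-style transformation from 10
`temp` takes the values: 10 → 5 → 16 → 8 → 4 → 2 → 1

Answer: 1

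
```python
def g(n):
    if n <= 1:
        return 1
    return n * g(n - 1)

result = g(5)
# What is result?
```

g(5) = 5 * 4 * 3 * 2 * 1 = 120

Answer: 120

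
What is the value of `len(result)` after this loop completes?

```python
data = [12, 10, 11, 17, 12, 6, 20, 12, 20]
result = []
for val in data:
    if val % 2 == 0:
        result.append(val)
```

Count even numbers in [12, 10, 11, 17, 12, 6, 20, 12, 20]
`result` takes the values: [] → [12] → [12, 10] → [12, 10, 12] → [12, 10, 12, 6] → [12, 10, 12, 6, 20] → [12, 10, 12, 6, 20, 12] → [12, 10, 12, 6, 20, 12, 20]
So `len(result)` = 7

Answer: 7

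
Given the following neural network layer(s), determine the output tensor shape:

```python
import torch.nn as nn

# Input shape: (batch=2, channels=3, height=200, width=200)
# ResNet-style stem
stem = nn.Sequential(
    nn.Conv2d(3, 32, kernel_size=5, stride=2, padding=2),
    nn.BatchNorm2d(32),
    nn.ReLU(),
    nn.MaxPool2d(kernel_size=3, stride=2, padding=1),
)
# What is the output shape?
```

Input: (2, 3, 200, 200) -> after Conv2d 5x5 stride=2: (2, 32, 100, 100) -> Output: (2, 32, 50, 50)

Answer: (2, 32, 50, 50)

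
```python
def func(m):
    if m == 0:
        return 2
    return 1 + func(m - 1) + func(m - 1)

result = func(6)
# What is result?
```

func(m) = 1 + 2·func(m-1), func(0)=2. Closed form: (2+1)·2^6 - 1 = 191.

Answer: 191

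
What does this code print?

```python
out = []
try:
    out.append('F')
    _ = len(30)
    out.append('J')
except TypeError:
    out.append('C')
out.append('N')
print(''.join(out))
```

Execution trace: 'F' (try body) → 'C' (except TypeError) → 'N' (after the try/except). Output: FCN

Answer: FCN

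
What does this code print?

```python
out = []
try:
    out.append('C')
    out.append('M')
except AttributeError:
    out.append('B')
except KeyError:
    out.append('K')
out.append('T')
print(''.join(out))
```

Execution trace: 'C' (try body) → 'M' (try body, no exception) → 'T' (after the try/except). Output: CMT

Answer: CMT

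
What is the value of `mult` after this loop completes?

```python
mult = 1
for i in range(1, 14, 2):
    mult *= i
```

Product of 1, 3, 5, ... up to 13
`mult` takes the values: 1 → 3 → 15 → 105 → 945 → 10395 → 135135

Answer: 135135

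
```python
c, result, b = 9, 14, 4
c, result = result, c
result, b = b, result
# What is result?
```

Trace:
`c, result, b = 9, 14, 4` → c = 9; result = 14; b = 4
`c, result = result, c` → c = 14; result = 9
`result, b = b, result` → result = 4; b = 9
So result = 4

Answer: 4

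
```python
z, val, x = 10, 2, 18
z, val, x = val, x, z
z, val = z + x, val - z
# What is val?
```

Trace:
`z, val, x = 10, 2, 18` → z = 10; val = 2; x = 18
`z, val, x = val, x, z` → z = 2; val = 18; x = 10
`z, val = z + x, val - z` → z = 12; val = 16
So val = 16

Answer: 16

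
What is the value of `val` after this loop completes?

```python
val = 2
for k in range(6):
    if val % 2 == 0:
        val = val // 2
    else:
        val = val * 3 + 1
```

Collatz-style transformation from 2
`val` takes the values: 2 → 1 → 4 → 2 → 1 → 4 → 2

Answer: 2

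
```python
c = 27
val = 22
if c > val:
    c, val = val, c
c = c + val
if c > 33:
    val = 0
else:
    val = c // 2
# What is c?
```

Trace:
`c = 27` → c = 27
`val = 22` → val = 22
`if c > val: ...` → c > val is True → c = 22; val = 27
`c = c + val` → c = 49
`if c > 33: ...` → c > 33 is True → val = 0
So c = 49

Answer: 49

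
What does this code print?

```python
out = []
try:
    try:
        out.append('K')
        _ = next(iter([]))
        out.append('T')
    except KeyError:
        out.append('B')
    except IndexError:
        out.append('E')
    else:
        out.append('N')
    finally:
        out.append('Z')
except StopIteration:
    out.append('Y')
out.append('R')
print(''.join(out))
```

Execution trace: 'K' (try body) → 'Z' (finally) → 'Y' (outer except StopIteration) → 'R' (after the try/except). Output: KZYR

Answer: KZYR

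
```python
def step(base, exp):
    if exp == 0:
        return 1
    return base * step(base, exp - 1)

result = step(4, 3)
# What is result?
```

step(4, 3) = 4 * 4 * 4 = 64

Answer: 64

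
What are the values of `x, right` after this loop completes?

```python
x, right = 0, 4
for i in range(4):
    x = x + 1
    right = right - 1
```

x goes 0→4, right goes 4→0
`x, right` takes the values: (0, 4) → (1, 4) → (1, 3) → (2, 3) → (2, 2) → (3, 2) → (3, 1) → (4, 1) → (4, 0)

Answer: 4, 0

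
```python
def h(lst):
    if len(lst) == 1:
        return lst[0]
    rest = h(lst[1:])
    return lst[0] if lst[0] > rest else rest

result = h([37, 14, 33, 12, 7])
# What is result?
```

Recursive max over [37, 14, 33, 12, 7] = 37

Answer: 37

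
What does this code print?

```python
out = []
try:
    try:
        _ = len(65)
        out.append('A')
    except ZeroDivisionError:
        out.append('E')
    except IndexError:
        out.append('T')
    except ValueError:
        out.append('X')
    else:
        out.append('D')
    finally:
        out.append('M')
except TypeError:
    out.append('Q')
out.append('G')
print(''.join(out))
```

Execution trace: 'M' (finally) → 'Q' (outer except TypeError) → 'G' (after the try/except). Output: MQG

Answer: MQG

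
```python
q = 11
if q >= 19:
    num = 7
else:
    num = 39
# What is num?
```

Trace:
`q = 11` → q = 11
`if q >= 19: ...` → q >= 19 is False, take else branch → num = 39
So num = 39

Answer: 39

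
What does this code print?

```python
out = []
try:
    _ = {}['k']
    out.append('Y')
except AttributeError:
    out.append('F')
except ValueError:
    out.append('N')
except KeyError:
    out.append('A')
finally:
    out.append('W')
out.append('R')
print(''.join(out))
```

Execution trace: 'A' (except KeyError) → 'W' (finally) → 'R' (after the try/except). Output: AWR

Answer: AWR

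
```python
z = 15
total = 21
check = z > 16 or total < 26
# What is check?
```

Trace:
`z = 15` → z = 15
`total = 21` → total = 21
`check = z > 16 or total < 26` → check = True
So check = True

Answer: True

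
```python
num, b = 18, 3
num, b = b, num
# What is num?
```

Trace:
`num, b = 18, 3` → num = 18; b = 3
`num, b = b, num` → num = 3; b = 18
So num = 3

Answer: 3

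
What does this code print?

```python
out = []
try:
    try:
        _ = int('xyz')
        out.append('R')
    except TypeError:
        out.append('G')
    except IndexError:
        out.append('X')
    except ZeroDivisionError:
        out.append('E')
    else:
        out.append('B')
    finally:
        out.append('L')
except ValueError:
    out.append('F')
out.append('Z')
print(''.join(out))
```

Execution trace: 'L' (finally) → 'F' (outer except ValueError) → 'Z' (after the try/except). Output: LFZ

Answer: LFZ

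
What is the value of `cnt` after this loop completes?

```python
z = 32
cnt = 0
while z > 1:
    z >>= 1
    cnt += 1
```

Count right shifts until 1
`cnt` takes the values: 0 → 1 → 2 → 3 → 4 → 5

Answer: 5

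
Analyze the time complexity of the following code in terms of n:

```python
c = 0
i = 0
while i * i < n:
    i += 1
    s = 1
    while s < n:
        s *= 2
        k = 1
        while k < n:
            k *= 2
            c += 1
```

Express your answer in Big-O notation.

Each loop level contributes: √n × log n × log n. Multiplying the contributions gives O(√n log² n).

Answer: O(√n log² n)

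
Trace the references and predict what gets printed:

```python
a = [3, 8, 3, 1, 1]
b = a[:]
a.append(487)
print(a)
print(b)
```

Key concept: slice [:] creates copy.
Step by step:
`a = [3, 8, 3, 1, 1]` → a = [3, 8, 3, 1, 1]
`b = a[:]` → b = [3, 8, 3, 1, 1]
`a.append(487)` → a = [3, 8, 3, 1, 1, 487]
`print(a)` → prints [3, 8, 3, 1, 1, 487]
`print(b)` → prints [3, 8, 3, 1, 1]

Answer:
[3, 8, 3, 1, 1, 487]
[3, 8, 3, 1, 1]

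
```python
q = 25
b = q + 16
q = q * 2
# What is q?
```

Trace:
`q = 25` → q = 25
`b = q + 16` → b = 41
`q = q * 2` → q = 50
So q = 50

Answer: 50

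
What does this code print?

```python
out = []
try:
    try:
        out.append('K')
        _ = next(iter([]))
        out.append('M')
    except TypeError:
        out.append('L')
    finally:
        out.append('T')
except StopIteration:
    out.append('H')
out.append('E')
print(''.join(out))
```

Execution trace: 'K' (try body) → 'T' (finally) → 'H' (outer except StopIteration) → 'E' (after the try/except). Output: KTHE

Answer: KTHE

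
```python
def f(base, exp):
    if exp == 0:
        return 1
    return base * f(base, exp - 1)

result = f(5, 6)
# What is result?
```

f(5, 6) = 5 * 5 * 5 * 5 * 5 * 5 = 15625

Answer: 15625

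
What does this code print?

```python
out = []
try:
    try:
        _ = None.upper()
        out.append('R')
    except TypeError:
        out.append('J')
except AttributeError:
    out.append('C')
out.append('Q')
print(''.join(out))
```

Execution trace: 'C' (outer except AttributeError) → 'Q' (after the try/except). Output: CQ

Answer: CQ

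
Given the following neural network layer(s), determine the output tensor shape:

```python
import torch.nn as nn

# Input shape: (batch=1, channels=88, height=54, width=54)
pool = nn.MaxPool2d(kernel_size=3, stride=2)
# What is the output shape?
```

Input: (1, 88, 54, 54) -> Output: (1, 88, 26, 26)

Answer: (1, 88, 26, 26)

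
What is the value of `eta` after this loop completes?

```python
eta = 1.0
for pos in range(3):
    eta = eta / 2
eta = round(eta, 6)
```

Halving LR 3 times: 1 / 2^3
`eta` takes the values: 1.0 → 0.5 → 0.25 → 0.125

Answer: 0.125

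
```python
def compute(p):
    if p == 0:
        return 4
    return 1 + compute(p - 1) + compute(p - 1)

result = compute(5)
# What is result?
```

compute(p) = 1 + 2·compute(p-1), compute(0)=4. Closed form: (4+1)·2^5 - 1 = 159.

Answer: 159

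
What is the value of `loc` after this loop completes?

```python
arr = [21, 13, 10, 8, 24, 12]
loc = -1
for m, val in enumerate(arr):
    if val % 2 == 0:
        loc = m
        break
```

First even number index in [21, 13, 10, 8, 24, 12]
`loc` takes the values: -1 → 2

Answer: 2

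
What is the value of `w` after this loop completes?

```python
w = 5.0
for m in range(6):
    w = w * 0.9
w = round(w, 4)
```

Exponential decay: 5.0 * 0.9^6
`w` takes the values: 5.0 → 4.5 → 4.05 → 3.645 → 3.2805 → 2.95245 → 2.657205 → 2.6572

Answer: 2.6572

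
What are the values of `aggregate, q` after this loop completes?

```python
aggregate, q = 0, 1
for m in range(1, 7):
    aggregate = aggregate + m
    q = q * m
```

Sum and factorial of 1 to 6
`aggregate, q` takes the values: (0, 1) → (1, 1) → (3, 1) → (3, 2) → (6, 2) → (6, 6) → (10, 6) → (10, 24) → (15, 24) → (15, 120) → (21, 120) → (21, 720)

Answer: 21, 720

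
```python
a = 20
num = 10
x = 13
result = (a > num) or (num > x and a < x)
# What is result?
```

Trace:
`a = 20` → a = 20
`num = 10` → num = 10
`x = 13` → x = 13
`result = (a > num) or (num > x and a < x)` → result = True
So result = True

Answer: True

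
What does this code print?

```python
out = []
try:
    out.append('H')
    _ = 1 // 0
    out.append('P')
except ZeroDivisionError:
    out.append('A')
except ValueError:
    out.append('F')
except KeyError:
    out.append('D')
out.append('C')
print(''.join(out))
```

Execution trace: 'H' (try body) → 'A' (except ZeroDivisionError) → 'C' (after the try/except). Output: HAC

Answer: HAC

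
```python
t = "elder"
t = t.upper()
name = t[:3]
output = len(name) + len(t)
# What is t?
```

Trace:
`t = "elder"` → t = 'elder'
`t = t.upper()` → t = 'ELDER'
`name = t[:3]` → name = 'ELD'
`output = len(name) + len(t)` → output = 8
So t = 'ELDER'

Answer: 'ELDER'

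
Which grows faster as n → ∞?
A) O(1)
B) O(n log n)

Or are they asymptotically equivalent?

O(1) vs O(n log n): Higher order terms dominate.

Answer: B) O(n log n) grows faster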